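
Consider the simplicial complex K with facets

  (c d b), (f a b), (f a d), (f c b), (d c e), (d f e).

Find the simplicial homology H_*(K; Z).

H_0 ≅ Z,  H_1 ≅ Z,  H_2 = 0.

Fix the vertex order a < b < c < d < e < f and write every simplex with vertices in increasing order. Then dim K = 2 and the simplices of K are:

  0-simplices (6): a, b, c, d, e, f
  1-simplices (12): ab, ad, af, bc, bd, bf, cd, ce, cf, de, df, ef
  2-simplices (6): abf, adf, bcd, bcf, cde, def

giving chain groups C_0 ≅ Z^6, C_1 ≅ Z^12, C_2 ≅ Z^6.

Boundary ∂_1: C_1 → C_0 maps an edge to its endpoints' difference, ∂[p,q] = q − p. For instance
  ∂ad = d − a.
The 6×12 boundary matrix has rank 5 and Smith normal form diag(1,1,1,1,1).

Boundary ∂_2: C_2 → C_1 sends each 2-simplex [p,q,r] to [q,r] − [p,r] + [p,q]. For instance
  ∂def = ef − df + de,
  ∂bcf = cf − bf + bc.
This gives a 12×6 integer matrix of rank 6; reducing to Smith normal form yields diagonal entries (1,1,1,1,1,1).

From H_k ≅ ker(∂_k) / im(∂_{k+1}) we obtain:

  H_0: rank C_0 − rank ∂_1 = 6 − 5 = 1, and the invariant factors of ∂_1 are all 1, so H_0 ≅ Z.
  H_1: rank ker ∂_1 − rank ∂_2 = (12 − 5) − 6 = 1, and the invariant factors of ∂_2 are all 1, so H_1 ≅ Z.
  H_2: rank ker ∂_2 − rank ∂_3 = (6 − 6) − 0 = 0, and there is no ∂_3, so H_2 ≅ 0.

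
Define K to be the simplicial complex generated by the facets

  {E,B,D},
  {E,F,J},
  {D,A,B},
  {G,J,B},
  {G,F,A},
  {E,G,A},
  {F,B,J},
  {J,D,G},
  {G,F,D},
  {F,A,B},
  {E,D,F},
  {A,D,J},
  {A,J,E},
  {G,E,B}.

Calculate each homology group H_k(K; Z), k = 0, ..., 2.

We work with the vertex ordering A < B < D < E < F < G < J. The simplices of K, each written with vertices in increasing order, are:

  0-simplices (7): A, B, D, E, F, G, J
  1-simplices (21): AB, AD, AE, AF, AG, AJ, BD, BE, BF, BG, BJ, DE, DF, DG, DJ, EF, EG, EJ, FG, FJ, GJ
  2-simplices (14): ABD, ABF, ADJ, AEG, AEJ, AFG, BDE, BEG, BFJ, BGJ, DEF, DFG, DGJ, EFJ

Hence C_0 ≅ Z^7, C_1 ≅ Z^21, C_2 ≅ Z^14.

The boundary map ∂_1: C_1 → C_0 sends each edge [p,q] (with p < q) to q − p. For instance
  ∂GJ = J − G.
This gives a 7×21 integer matrix of rank 6; reducing to Smith normal form yields diagonal entries (1,1,1,1,1,1).

The boundary map ∂_2: C_2 → C_1 acts by ∂[p,q,r] = [q,r] − [p,r] + [p,q]. For instance
  ∂ABF = BF − AF + AB,
  ∂AEG = EG − AG + AE.
The 21×14 boundary matrix has rank 13 and Smith normal form diag(1,1,1,1,1,1,1,1,1,1,1,1,1).

Now H_k = ker ∂_k / im ∂_{k+1}, so:

  H_0: rank C_0 − rank ∂_1 = 7 − 6 = 1, and the invariant factors of ∂_1 are all 1, so H_0 = Z.
  H_1: rank ker ∂_1 − rank ∂_2 = (21 − 6) − 13 = 2, and the invariant factors of ∂_2 are all 1, so H_1 = Z^2.
  H_2: rank ker ∂_2 − rank ∂_3 = (14 − 13) − 0 = 1, and there is no ∂_3, so H_2 = Z.

H_0 ≅ Z,  H_1 ≅ Z^2,  H_2 ≅ Z.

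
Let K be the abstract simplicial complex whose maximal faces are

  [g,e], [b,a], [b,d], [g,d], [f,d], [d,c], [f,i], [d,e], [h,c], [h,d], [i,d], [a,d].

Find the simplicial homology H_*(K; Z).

H_0 ≅ Z,  H_1 ≅ Z^4.

Fix the vertex order a < b < c < d < e < f < g < h < i and write every simplex with vertices in increasing order. Then dim K = 1 and the simplices of K are:

  0-simplices (9): a, b, c, d, e, f, g, h, i
  1-simplices (12): ab, ad, bd, cd, ch, de, df, dg, dh, di, eg, fi

Hence C_0 ≅ Z^9, C_1 ≅ Z^12.

∂_1: C_1 → C_0 sends each edge [p,q] (with p < q) to q − p.
This gives a 9×12 integer matrix of rank 8; reducing to Smith normal form yields diagonal entries (1,1,1,1,1,1,1,1).

Computing H_k = (kernel of ∂_k) / (image of ∂_{k+1}):

  H_0: rank C_0 − rank ∂_1 = 9 − 8 = 1, and the invariant factors of ∂_1 are all 1, so H_0 = Z.
  H_1: rank ker ∂_1 − rank ∂_2 = (12 − 8) − 0 = 4, and there is no ∂_2, so H_1 = Z^4.

As a check, the Euler characteristic is 9 − 12 = -3, which agrees with 1 − 4 = -3.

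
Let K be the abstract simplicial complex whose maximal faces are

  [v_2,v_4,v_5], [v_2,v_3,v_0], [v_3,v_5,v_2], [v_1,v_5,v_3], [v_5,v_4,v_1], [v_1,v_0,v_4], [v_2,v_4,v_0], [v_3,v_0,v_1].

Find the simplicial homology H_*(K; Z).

H_0 ≅ Z,  H_1 = 0,  H_2 ≅ Z.

Take the total order v_0 < v_1 < v_2 < v_3 < v_4 < v_5 on the vertex set. Then K (dimension 2) consists of the simplices:

  0-simplices (6): [v_0], [v_1], [v_2], [v_3], [v_4], [v_5]
  1-simplices (12): [v_0,v_1], [v_0,v_2], [v_0,v_3], [v_0,v_4], [v_1,v_3], [v_1,v_4], [v_1,v_5], [v_2,v_3], [v_2,v_4], [v_2,v_5], [v_3,v_5], [v_4,v_5]
  2-simplices (8): [v_0,v_1,v_3], [v_0,v_1,v_4], [v_0,v_2,v_3], [v_0,v_2,v_4], [v_1,v_3,v_5], [v_1,v_4,v_5], [v_2,v_3,v_5], [v_2,v_4,v_5]

so the chain groups are C_0 ≅ Z^6, C_1 ≅ Z^12, C_2 ≅ Z^8.

∂_1: C_1 → C_0 maps an edge to its endpoints' difference, ∂[p,q] = q − p. For instance
  ∂[v_2,v_4] = [v_4] − [v_2].
This gives a 6×12 integer matrix of rank 5; reducing to Smith normal form yields diagonal entries (1,1,1,1,1).

Boundary ∂_2: C_2 → C_1 maps a triangle to the signed sum of its edges. For instance
  ∂[v_2,v_4,v_5] = [v_4,v_5] − [v_2,v_5] + [v_2,v_4],
  ∂[v_2,v_3,v_5] = [v_3,v_5] − [v_2,v_5] + [v_2,v_3].
The 12×8 boundary matrix has rank 7 and Smith normal form diag(1,1,1,1,1,1,1).

Now H_k = ker ∂_k / im ∂_{k+1}, so:

  H_0: rank C_0 − rank ∂_1 = 6 − 5 = 1, and the invariant factors of ∂_1 are all 1, so H_0 = Z.
  H_1: rank ker ∂_1 − rank ∂_2 = (12 − 5) − 7 = 0, and the invariant factors of ∂_2 are all 1, so H_1 = 0.
  H_2: rank ker ∂_2 − rank ∂_3 = (8 − 7) − 0 = 1, and there is no ∂_3, so H_2 = Z.

As a check, the Euler characteristic is 6 − 12 + 8 = 2, which agrees with 1 − 0 + 1 = 2.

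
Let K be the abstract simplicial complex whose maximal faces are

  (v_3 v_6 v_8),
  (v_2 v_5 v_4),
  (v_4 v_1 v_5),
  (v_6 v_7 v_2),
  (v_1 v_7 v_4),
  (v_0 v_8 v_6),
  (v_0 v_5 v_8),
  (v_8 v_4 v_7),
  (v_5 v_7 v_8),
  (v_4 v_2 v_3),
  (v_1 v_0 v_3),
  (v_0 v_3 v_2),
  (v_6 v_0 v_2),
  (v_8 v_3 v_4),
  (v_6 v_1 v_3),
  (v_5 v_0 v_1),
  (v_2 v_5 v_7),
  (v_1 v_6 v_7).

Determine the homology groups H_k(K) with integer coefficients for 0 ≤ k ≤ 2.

K has 9 vertices, 27 edges, 18 triangles.
rank ∂_0 = 0, rank ∂_1 = 8 ⇒ b_0 = 9 − 0 − 8 = 1; all invariant factors of ∂_1 are 1 so no torsion. So H_0 = Z.
rank ∂_1 = 8, rank ∂_2 = 18 ⇒ b_1 = 27 − 8 − 18 = 1; ∂_2 has invariant factor(s) [2] giving torsion. So H_1 = Z ⊕ Z/2Z.
rank ∂_2 = 18, rank ∂_3 = 0 ⇒ b_2 = 18 − 18 − 0 = 0. So H_2 = 0.

H_0 ≅ Z,  H_1 ≅ Z ⊕ Z/2Z,  H_2 = 0.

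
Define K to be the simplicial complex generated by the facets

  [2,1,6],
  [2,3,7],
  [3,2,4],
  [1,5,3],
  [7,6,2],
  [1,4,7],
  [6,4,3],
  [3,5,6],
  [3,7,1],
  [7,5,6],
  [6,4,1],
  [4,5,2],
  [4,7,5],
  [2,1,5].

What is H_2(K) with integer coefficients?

We work with the vertex ordering 1 < 2 < 3 < 4 < 5 < 6 < 7. The simplices of K, each written with vertices in increasing order, are:

  0-simplices (7): [1], [2], [3], [4], [5], [6], [7]
  1-simplices (21): [1,2], [1,3], [1,4], [1,5], [1,6], [1,7], [2,3], [2,4], [2,5], [2,6], [2,7], [3,4], [3,5], [3,6], [3,7], [4,5], [4,6], [4,7], [5,6], [5,7], [6,7]
  2-simplices (14): [1,2,5], [1,2,6], [1,3,5], [1,3,7], [1,4,6], [1,4,7], [2,3,4], [2,3,7], [2,4,5], [2,6,7], [3,4,6], [3,5,6], [4,5,7], [5,6,7]

Hence C_0 ≅ Z^7, C_1 ≅ Z^21, C_2 ≅ Z^14.

∂_1: C_1 → C_0 is given by ∂[p,q] = [q] − [p].
This gives a 7×21 integer matrix of rank 6; reducing to Smith normal form yields diagonal entries (1,1,1,1,1,1).

The boundary map ∂_2: C_2 → C_1 sends each 2-simplex [p,q,r] to [q,r] − [p,r] + [p,q]. For instance
  ∂[1,2,5] = [2,5] − [1,5] + [1,2],
  ∂[1,4,7] = [4,7] − [1,7] + [1,4].
This gives a 21×14 integer matrix of rank 13; reducing to Smith normal form yields diagonal entries (1,1,1,1,1,1,1,1,1,1,1,1,1).

Reading off H_k = ker ∂_k / im ∂_{k+1}:

  H_2: rank ker ∂_2 − rank ∂_3 = (14 − 13) − 0 = 1, and there is no ∂_3, so H_2 = Z.

H_2 = Z.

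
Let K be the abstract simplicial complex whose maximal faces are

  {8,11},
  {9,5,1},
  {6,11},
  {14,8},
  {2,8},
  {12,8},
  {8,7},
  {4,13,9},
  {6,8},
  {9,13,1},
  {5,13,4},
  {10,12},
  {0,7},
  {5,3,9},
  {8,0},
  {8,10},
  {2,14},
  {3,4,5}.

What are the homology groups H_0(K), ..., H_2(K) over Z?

H_0 = Z^2,  H_1 = Z^5,  H_2 = 0.

Take the total order 0 < 1 < 2 < 3 < 4 < 5 < 6 < 7 < 8 < 9 < 10 < 11 < 12 < 13 < 14 on the vertex set. Then K (dimension 2) consists of the simplices:

  0-simplices (15): [0], [1], [2], [3], [4], [5], [6], [7], [8], [9], [10], [11], [12], [13], [14]
  1-simplices (24): (24 of them)
  2-simplices (6): [1,5,9], [1,9,13], [3,4,5], [3,5,9], [4,5,13], [4,9,13]

so the chain groups are C_0 ≅ Z^15, C_1 ≅ Z^24, C_2 ≅ Z^6.

∂_1: C_1 → C_0 maps an edge to its endpoints' difference, ∂[p,q] = q − p. For instance
  ∂[4,13] = [13] − [4].
This gives a 15×24 integer matrix of rank 13; reducing to Smith normal form yields diagonal entries (1,1,1,1,1,1,1,1,1,1,1,1,1).

Boundary ∂_2: C_2 → C_1 maps a triangle to the signed sum of its edges. For instance
  ∂[3,5,9] = [5,9] − [3,9] + [3,5],
  ∂[1,5,9] = [5,9] − [1,9] + [1,5].
The 24×6 boundary matrix has rank 6 and Smith normal form diag(1,1,1,1,1,1).

Reading off H_k = ker ∂_k / im ∂_{k+1}:

  H_0: rank C_0 − rank ∂_1 = 15 − 13 = 2, and the invariant factors of ∂_1 are all 1, so H_0 ≅ Z^2.
  H_1: rank ker ∂_1 − rank ∂_2 = (24 − 13) − 6 = 5, and the invariant factors of ∂_2 are all 1, so H_1 ≅ Z^5.
  H_2: rank ker ∂_2 − rank ∂_3 = (6 − 6) − 0 = 0, and there is no ∂_3, so H_2 ≅ 0.

As a check, the Euler characteristic is 15 − 24 + 6 = -3, which agrees with 2 − 5 + 0 = -3.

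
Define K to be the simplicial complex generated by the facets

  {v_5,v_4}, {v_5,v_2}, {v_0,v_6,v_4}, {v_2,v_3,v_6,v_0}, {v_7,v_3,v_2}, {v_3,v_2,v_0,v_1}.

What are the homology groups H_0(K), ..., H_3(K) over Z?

Order the vertices as v_0 < v_1 < v_2 < v_3 < v_4 < v_5 < v_6 < v_7. Listing each simplex with vertices in this order, K has dimension 3 with simplices:

  0-simplices (8): [v_0], [v_1], [v_2], [v_3], [v_4], [v_5], [v_6], [v_7]
  1-simplices (15): (15 of them)
  2-simplices (9): [v_0,v_1,v_2], [v_0,v_1,v_3], [v_0,v_2,v_3], [v_0,v_2,v_6], [v_0,v_3,v_6], [v_0,v_4,v_6], [v_1,v_2,v_3], [v_2,v_3,v_6], [v_2,v_3,v_7]
  3-simplices (2): [v_0,v_1,v_2,v_3], [v_0,v_2,v_3,v_6]

Hence C_0 ≅ Z^8, C_1 ≅ Z^15, C_2 ≅ Z^9, C_3 ≅ Z^2.

The boundary map ∂_1: C_1 → C_0 sends each edge [p,q] (with p < q) to q − p. For instance
  ∂[v_4,v_5] = [v_5] − [v_4].
The resulting 8×15 matrix has rank 7, and its Smith normal form has invariant factors (1,1,1,1,1,1,1).

∂_2: C_2 → C_1 acts by ∂[p,q,r] = [q,r] − [p,r] + [p,q]. For instance
  ∂[v_2,v_3,v_7] = [v_3,v_7] − [v_2,v_7] + [v_2,v_3],
  ∂[v_0,v_4,v_6] = [v_4,v_6] − [v_0,v_6] + [v_0,v_4].
As a 15×9 matrix over Z this has rank 7, with invariant factors (1,1,1,1,1,1,1).

The boundary map ∂_3: C_3 → C_2 sends each 3-simplex σ to the alternating sum Σ_i (−1)^i (σ with its i-th vertex removed). For instance
  ∂[v_0,v_1,v_2,v_3] = [v_1,v_2,v_3] − [v_0,v_2,v_3] + [v_0,v_1,v_3] − [v_0,v_1,v_2],
  ∂[v_0,v_2,v_3,v_6] = [v_2,v_3,v_6] − [v_0,v_3,v_6] + [v_0,v_2,v_6] − [v_0,v_2,v_3].
This gives a 9×2 integer matrix of rank 2; reducing to Smith normal form yields diagonal entries (1,1).

Reading off H_k = ker ∂_k / im ∂_{k+1}:

  H_0: rank C_0 − rank ∂_1 = 8 − 7 = 1, and the invariant factors of ∂_1 are all 1, so H_0 ≅ Z.
  H_1: rank ker ∂_1 − rank ∂_2 = (15 − 7) − 7 = 1, and the invariant factors of ∂_2 are all 1, so H_1 ≅ Z.
  H_2: rank ker ∂_2 − rank ∂_3 = (9 − 7) − 2 = 0, and the invariant factors of ∂_3 are all 1, so H_2 ≅ 0.
  H_3: rank ker ∂_3 − rank ∂_4 = (2 − 2) − 0 = 0, and there is no ∂_4, so H_3 ≅ 0.

H_0 = Z,  H_1 = Z,  H_2 = 0,  H_3 = 0.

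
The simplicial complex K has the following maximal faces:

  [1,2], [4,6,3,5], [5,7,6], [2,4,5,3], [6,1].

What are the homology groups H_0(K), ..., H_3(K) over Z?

H_0 = Z,  H_1 = Z,  H_2 = 0,  H_3 = 0.

We work with the vertex ordering 1 < 2 < 3 < 4 < 5 < 6 < 7. The simplices of K, each written with vertices in increasing order, are:

  0-simplices (7): [1], [2], [3], [4], [5], [6], [7]
  1-simplices (13): [1,2], [1,6], [2,3], [2,4], [2,5], [3,4], [3,5], [3,6], [4,5], [4,6], [5,6], [5,7], [6,7]
  2-simplices (8): [2,3,4], [2,3,5], [2,4,5], [3,4,5], [3,4,6], [3,5,6], [4,5,6], [5,6,7]
  3-simplices (2): [2,3,4,5], [3,4,5,6]

Hence C_0 ≅ Z^7, C_1 ≅ Z^13, C_2 ≅ Z^8, C_3 ≅ Z^2.

∂_1: C_1 → C_0 maps an edge to its endpoints' difference, ∂[p,q] = q − p. For instance
  ∂[5,7] = [7] − [5].
As a 7×13 matrix over Z this has rank 6, with invariant factors (1,1,1,1,1,1).

∂_2: C_2 → C_1 sends each 2-simplex [p,q,r] to [q,r] − [p,r] + [p,q]. For instance
  ∂[3,4,6] = [4,6] − [3,6] + [3,4],
  ∂[4,5,6] = [5,6] − [4,6] + [4,5].
This gives a 13×8 integer matrix of rank 6; reducing to Smith normal form yields diagonal entries (1,1,1,1,1,1).

∂_3: C_3 → C_2 sends each 3-simplex σ to the alternating sum Σ_i (−1)^i (σ with its i-th vertex removed). For instance
  ∂[3,4,5,6] = [4,5,6] − [3,5,6] + [3,4,6] − [3,4,5],
  ∂[2,3,4,5] = [3,4,5] − [2,4,5] + [2,3,5] − [2,3,4].
The 8×2 boundary matrix has rank 2 and Smith normal form diag(1,1).

Reading off H_k = ker ∂_k / im ∂_{k+1}:

  H_0: rank C_0 − rank ∂_1 = 7 − 6 = 1, and the invariant factors of ∂_1 are all 1, so H_0 ≅ Z.
  H_1: rank ker ∂_1 − rank ∂_2 = (13 − 6) − 6 = 1, and the invariant factors of ∂_2 are all 1, so H_1 ≅ Z.
  H_2: rank ker ∂_2 − rank ∂_3 = (8 − 6) − 2 = 0, and the invariant factors of ∂_3 are all 1, so H_2 ≅ 0.
  H_3: rank ker ∂_3 − rank ∂_4 = (2 − 2) − 0 = 0, and there is no ∂_4, so H_3 ≅ 0.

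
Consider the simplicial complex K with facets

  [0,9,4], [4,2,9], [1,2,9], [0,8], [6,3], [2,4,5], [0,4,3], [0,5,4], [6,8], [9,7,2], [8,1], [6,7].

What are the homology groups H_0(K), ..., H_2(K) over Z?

H_0 = Z,  H_1 = Z^3,  H_2 = 0.

We work with the vertex ordering 0 < 1 < 2 < 3 < 4 < 5 < 6 < 7 < 8 < 9. The simplices of K, each written with vertices in increasing order, are:

  0-simplices (10): [0], [1], [2], [3], [4], [5], [6], [7], [8], [9]
  1-simplices (19): [0,3], [0,4], [0,5], [0,8], [0,9], [1,2], [1,8], [1,9], [2,4], [2,5], [2,7], [2,9], [3,4], [3,6], [4,5], [4,9], [6,7], [6,8], [7,9]
  2-simplices (7): [0,3,4], [0,4,5], [0,4,9], [1,2,9], [2,4,5], [2,4,9], [2,7,9]

Hence C_0 ≅ Z^10, C_1 ≅ Z^19, C_2 ≅ Z^7.

Boundary ∂_1: C_1 → C_0 sends each edge [p,q] (with p < q) to q − p. For instance
  ∂[3,6] = [6] − [3].
As a 10×19 matrix over Z this has rank 9, with invariant factors (1,1,1,1,1,1,1,1,1).

∂_2: C_2 → C_1 sends each 2-simplex [p,q,r] to [q,r] − [p,r] + [p,q]. For instance
  ∂[0,4,9] = [4,9] − [0,9] + [0,4],
  ∂[2,4,5] = [4,5] − [2,5] + [2,4].
This gives a 19×7 integer matrix of rank 7; reducing to Smith normal form yields diagonal entries (1,1,1,1,1,1,1).

Computing H_k = (kernel of ∂_k) / (image of ∂_{k+1}):

  H_0: rank C_0 − rank ∂_1 = 10 − 9 = 1, and the invariant factors of ∂_1 are all 1, so H_0 ≅ Z.
  H_1: rank ker ∂_1 − rank ∂_2 = (19 − 9) − 7 = 3, and the invariant factors of ∂_2 are all 1, so H_1 ≅ Z^3.
  H_2: rank ker ∂_2 − rank ∂_3 = (7 − 7) − 0 = 0, and there is no ∂_3, so H_2 ≅ 0.

As a check, the Euler characteristic is 10 − 19 + 7 = -2, which agrees with 1 − 3 + 0 = -2.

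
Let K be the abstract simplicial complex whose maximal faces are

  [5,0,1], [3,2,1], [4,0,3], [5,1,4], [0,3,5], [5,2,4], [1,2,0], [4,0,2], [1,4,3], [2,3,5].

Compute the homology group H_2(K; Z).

K has 6 vertices, 15 edges, 10 triangles.
rank ∂_2 = 10, rank ∂_3 = 0 ⇒ b_2 = 10 − 10 − 0 = 0. So H_2 = 0.

H_2 ≅ 0.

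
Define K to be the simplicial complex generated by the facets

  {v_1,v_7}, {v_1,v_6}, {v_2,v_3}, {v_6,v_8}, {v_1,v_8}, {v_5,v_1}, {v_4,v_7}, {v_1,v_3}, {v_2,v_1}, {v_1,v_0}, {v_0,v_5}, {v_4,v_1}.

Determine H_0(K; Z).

Fix the vertex order v_0 < v_1 < v_2 < v_3 < v_4 < v_5 < v_6 < v_7 < v_8 and write every simplex with vertices in increasing order. Then dim K = 1 and the simplices of K are:

  0-simplices (9): [v_0], [v_1], [v_2], [v_3], [v_4], [v_5], [v_6], [v_7], [v_8]
  1-simplices (12): [v_0,v_1], [v_0,v_5], [v_1,v_2], [v_1,v_3], [v_1,v_4], [v_1,v_5], [v_1,v_6], [v_1,v_7], [v_1,v_8], [v_2,v_3], [v_4,v_7], [v_6,v_8]

Hence C_0 ≅ Z^9, C_1 ≅ Z^12.

The boundary map ∂_1: C_1 → C_0 maps an edge to its endpoints' difference, ∂[p,q] = q − p.
As a 9×12 matrix over Z this has rank 8, with invariant factors (1,1,1,1,1,1,1,1).

Now H_k = ker ∂_k / im ∂_{k+1}, so:

  H_0: rank C_0 − rank ∂_1 = 9 − 8 = 1, and the invariant factors of ∂_1 are all 1, so H_0 = Z.

H_0 = Z.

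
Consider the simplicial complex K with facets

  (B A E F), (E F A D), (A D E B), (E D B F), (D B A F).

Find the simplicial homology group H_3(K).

H_3 ≅ Z.

Order the vertices as A < B < D < E < F. Listing each simplex with vertices in this order, K has dimension 3 with simplices:

  0-simplices (5): A, B, D, E, F
  1-simplices (10): AB, AD, AE, AF, BD, BE, BF, DE, DF, EF
  2-simplices (10): ABD, ABE, ABF, ADE, ADF, AEF, BDE, BDF, BEF, DEF
  3-simplices (5): ABDE, ABDF, ABEF, ADEF, BDEF

giving chain groups C_0 ≅ Z^5, C_1 ≅ Z^10, C_2 ≅ Z^10, C_3 ≅ Z^5.

∂_1: C_1 → C_0 is given by ∂[p,q] = [q] − [p]. For instance
  ∂AD = D − A.
The 5×10 boundary matrix has rank 4 and Smith normal form diag(1,1,1,1).

The boundary map ∂_2: C_2 → C_1 sends each 2-simplex [p,q,r] to [q,r] − [p,r] + [p,q]. For instance
  ∂ABD = BD − AD + AB,
  ∂ABE = BE − AE + AB.
As a 10×10 matrix over Z this has rank 6, with invariant factors (1,1,1,1,1,1).

∂_3: C_3 → C_2 sends each 3-simplex σ to the alternating sum Σ_i (−1)^i (σ with its i-th vertex removed). For instance
  ∂ABDE = BDE − ADE + ABE − ABD,
  ∂BDEF = DEF − BEF + BDF − BDE.
The 10×5 boundary matrix has rank 4 and Smith normal form diag(1,1,1,1).

Computing H_k = (kernel of ∂_k) / (image of ∂_{k+1}):

  H_3: rank ker ∂_3 − rank ∂_4 = (5 − 4) − 0 = 1, and there is no ∂_4, so H_3 = Z.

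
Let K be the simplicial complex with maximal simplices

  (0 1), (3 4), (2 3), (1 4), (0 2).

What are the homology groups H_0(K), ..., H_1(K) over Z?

H_0 ≅ Z,  H_1 ≅ Z.

We work with the vertex ordering 0 < 1 < 2 < 3 < 4. The simplices of K, each written with vertices in increasing order, are:

  0-simplices (5): [0], [1], [2], [3], [4]
  1-simplices (5): [0,1], [0,2], [1,4], [2,3], [3,4]

so the chain groups are C_0 ≅ Z^5, C_1 ≅ Z^5.

The boundary map ∂_1: C_1 → C_0 maps an edge to its endpoints' difference, ∂[p,q] = q − p.
The resulting 5×5 matrix has rank 4, and its Smith normal form has invariant factors (1,1,1,1).

Reading off H_k = ker ∂_k / im ∂_{k+1}:

  H_0: rank C_0 − rank ∂_1 = 5 − 4 = 1, and the invariant factors of ∂_1 are all 1, so H_0 = Z.
  H_1: rank ker ∂_1 − rank ∂_2 = (5 − 4) − 0 = 1, and there is no ∂_2, so H_1 = Z.

As a check, the Euler characteristic is 5 − 5 = 0, which agrees with 1 − 1 = 0.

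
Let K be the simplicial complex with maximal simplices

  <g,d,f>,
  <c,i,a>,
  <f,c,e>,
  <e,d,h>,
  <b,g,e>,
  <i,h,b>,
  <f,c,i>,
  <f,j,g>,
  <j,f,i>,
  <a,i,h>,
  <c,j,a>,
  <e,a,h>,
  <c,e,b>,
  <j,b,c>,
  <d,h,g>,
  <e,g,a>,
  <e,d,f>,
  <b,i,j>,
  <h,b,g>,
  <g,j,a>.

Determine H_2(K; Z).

H_2 = 0.

We work with the vertex ordering a < b < c < d < e < f < g < h < i < j. The simplices of K, each written with vertices in increasing order, are:

  0-simplices (10): a, b, c, d, e, f, g, h, i, j
  1-simplices (30): ac, ae, ag, ah, ai, aj, bc, be, bg, bh, bi, bj, ce, cf, ci, cj, de, df, dg, dh, ef, eg, eh, fg, fi, fj, gh, gj, hi, ij
  2-simplices (20): aci, acj, aeg, aeh, agj, ahi, bce, bcj, beg, bgh, bhi, bij, cef, cfi, def, deh, dfg, dgh, fgj, fij

so the chain groups are C_0 ≅ Z^10, C_1 ≅ Z^30, C_2 ≅ Z^20.

Boundary ∂_1: C_1 → C_0 sends each edge [p,q] (with p < q) to q − p. For instance
  ∂cf = f − c.
As a 10×30 matrix over Z this has rank 9, with invariant factors (1,1,1,1,1,1,1,1,1).

∂_2: C_2 → C_1 sends each 2-simplex [p,q,r] to [q,r] − [p,r] + [p,q]. For instance
  ∂def = ef − df + de,
  ∂agj = gj − aj + ag.
As a 30×20 matrix over Z this has rank 20, with invariant factors (1,1,1,1,1,1,1,1,1,1,1,1,1,1,1,1,1,1,1,2).

Reading off H_k = ker ∂_k / im ∂_{k+1}:

  H_2: rank ker ∂_2 − rank ∂_3 = (20 − 20) − 0 = 0, and there is no ∂_3, so H_2 = 0.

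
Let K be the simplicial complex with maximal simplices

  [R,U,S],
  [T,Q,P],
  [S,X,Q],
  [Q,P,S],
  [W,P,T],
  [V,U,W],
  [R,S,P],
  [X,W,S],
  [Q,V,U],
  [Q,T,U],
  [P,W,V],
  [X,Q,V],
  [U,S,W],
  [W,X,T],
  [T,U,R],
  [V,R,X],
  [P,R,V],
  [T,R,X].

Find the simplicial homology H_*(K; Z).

H_0 ≅ Z,  H_1 ≅ Z^2,  H_2 ≅ Z.

We work with the vertex ordering P < Q < R < S < T < U < V < W < X. The simplices of K, each written with vertices in increasing order, are:

  0-simplices (9): P, Q, R, S, T, U, V, W, X
  1-simplices (27): PQ, PR, PS, PT, PV, PW, QS, QT, QU, QV, QX, RS, RT, RU, RV, RX, SU, SW, SX, TU, TW, TX, UV, UW, VW, VX, WX
  2-simplices (18): PQS, PQT, PRS, PRV, PTW, PVW, QSX, QTU, QUV, QVX, RSU, RTU, RTX, RVX, SUW, SWX, TWX, UVW

Hence C_0 ≅ Z^9, C_1 ≅ Z^27, C_2 ≅ Z^18.

Boundary ∂_1: C_1 → C_0 sends each edge [p,q] (with p < q) to q − p.
As a 9×27 matrix over Z this has rank 8, with invariant factors (1,1,1,1,1,1,1,1).

The boundary map ∂_2: C_2 → C_1 acts by ∂[p,q,r] = [q,r] − [p,r] + [p,q]. For instance
  ∂PVW = VW − PW + PV,
  ∂RVX = VX − RX + RV.
The 27×18 boundary matrix has rank 17 and Smith normal form diag(1,1,1,1,1,1,1,1,1,1,1,1,1,1,1,1,1).

Now H_k = ker ∂_k / im ∂_{k+1}, so:

  H_0: rank C_0 − rank ∂_1 = 9 − 8 = 1, and the invariant factors of ∂_1 are all 1, so H_0 = Z.
  H_1: rank ker ∂_1 − rank ∂_2 = (27 − 8) − 17 = 2, and the invariant factors of ∂_2 are all 1, so H_1 = Z^2.
  H_2: rank ker ∂_2 − rank ∂_3 = (18 − 17) − 0 = 1, and there is no ∂_3, so H_2 = Z.

As a check, the Euler characteristic is 9 − 27 + 18 = 0, which agrees with 1 − 2 + 1 = 0.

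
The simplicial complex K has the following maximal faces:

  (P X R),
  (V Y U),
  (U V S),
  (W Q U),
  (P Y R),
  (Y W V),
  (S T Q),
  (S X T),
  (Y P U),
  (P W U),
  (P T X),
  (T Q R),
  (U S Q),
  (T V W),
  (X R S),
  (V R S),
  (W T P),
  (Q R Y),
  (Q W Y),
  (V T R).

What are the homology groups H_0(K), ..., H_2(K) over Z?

H_0 = Z,  H_1 = Z ⊕ Z_2,  H_2 = 0.

Take the total order P < Q < R < S < T < U < V < W < X < Y on the vertex set. Then K (dimension 2) consists of the simplices:

  0-simplices (10): P, Q, R, S, T, U, V, W, X, Y
  1-simplices (30): PR, PT, PU, PW, PX, PY, QR, QS, QT, QU, QW, QY, RS, RT, RV, RX, RY, ST, SU, SV, SX, TV, TW, TX, UV, UW, UY, VW, VY, WY
  2-simplices (20): PRX, PRY, PTW, PTX, PUW, PUY, QRT, QRY, QST, QSU, QUW, QWY, RSV, RSX, RTV, STX, SUV, TVW, UVY, VWY

Hence C_0 ≅ Z^10, C_1 ≅ Z^30, C_2 ≅ Z^20.

The boundary map ∂_1: C_1 → C_0 maps an edge to its endpoints' difference, ∂[p,q] = q − p.
The 10×30 boundary matrix has rank 9 and Smith normal form diag(1,1,1,1,1,1,1,1,1).

∂_2: C_2 → C_1 maps a triangle to the signed sum of its edges. For instance
  ∂RSV = SV − RV + RS,
  ∂QUW = UW − QW + QU.
The 30×20 boundary matrix has rank 20 and Smith normal form diag(1,1,1,1,1,1,1,1,1,1,1,1,1,1,1,1,1,1,1,2).

Now H_k = ker ∂_k / im ∂_{k+1}, so:

  H_0: rank C_0 − rank ∂_1 = 10 − 9 = 1, and the invariant factors of ∂_1 are all 1, so H_0 ≅ Z.
  H_1: rank ker ∂_1 − rank ∂_2 = (30 − 9) − 20 = 1, and ∂_2 has invariant factor 2 > 1, so H_1 ≅ Z ⊕ Z_2.
  H_2: rank ker ∂_2 − rank ∂_3 = (20 − 20) − 0 = 0, and there is no ∂_3, so H_2 ≅ 0.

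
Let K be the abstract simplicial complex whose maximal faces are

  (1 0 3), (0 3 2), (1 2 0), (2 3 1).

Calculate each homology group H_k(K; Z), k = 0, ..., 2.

H_0 ≅ Z,  H_1 = 0,  H_2 ≅ Z.

We work with the vertex ordering 0 < 1 < 2 < 3. The simplices of K, each written with vertices in increasing order, are:

  0-simplices (4): [0], [1], [2], [3]
  1-simplices (6): [0,1], [0,2], [0,3], [1,2], [1,3], [2,3]
  2-simplices (4): [0,1,2], [0,1,3], [0,2,3], [1,2,3]

giving chain groups C_0 ≅ Z^4, C_1 ≅ Z^6, C_2 ≅ Z^4.

Boundary ∂_1: C_1 → C_0 is given by ∂[p,q] = [q] − [p].
This gives a 4×6 integer matrix of rank 3; reducing to Smith normal form yields diagonal entries (1,1,1).

Boundary ∂_2: C_2 → C_1 sends each 2-simplex [p,q,r] to [q,r] − [p,r] + [p,q]. For instance
  ∂[0,1,3] = [1,3] − [0,3] + [0,1],
  ∂[0,1,2] = [1,2] − [0,2] + [0,1].
This gives a 6×4 integer matrix of rank 3; reducing to Smith normal form yields diagonal entries (1,1,1).

Computing H_k = (kernel of ∂_k) / (image of ∂_{k+1}):

  H_0: rank C_0 − rank ∂_1 = 4 − 3 = 1, and the invariant factors of ∂_1 are all 1, so H_0 ≅ Z.
  H_1: rank ker ∂_1 − rank ∂_2 = (6 − 3) − 3 = 0, and the invariant factors of ∂_2 are all 1, so H_1 ≅ 0.
  H_2: rank ker ∂_2 − rank ∂_3 = (4 − 3) − 0 = 1, and there is no ∂_3, so H_2 ≅ Z.

As a check, the Euler characteristic is 4 − 6 + 4 = 2, which agrees with 1 − 0 + 1 = 2.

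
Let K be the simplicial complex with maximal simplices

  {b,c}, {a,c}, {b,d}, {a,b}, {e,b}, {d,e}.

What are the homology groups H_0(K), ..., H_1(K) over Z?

Take the total order a < b < c < d < e on the vertex set. Then K (dimension 1) consists of the simplices:

  0-simplices (5): a, b, c, d, e
  1-simplices (6): ab, ac, bc, bd, be, de

so the chain groups are C_0 ≅ Z^5, C_1 ≅ Z^6.

Boundary ∂_1: C_1 → C_0 maps an edge to its endpoints' difference, ∂[p,q] = q − p. For instance
  ∂de = e − d.
The resulting 5×6 matrix has rank 4, and its Smith normal form has invariant factors (1,1,1,1).

Reading off H_k = ker ∂_k / im ∂_{k+1}:

  H_0: rank C_0 − rank ∂_1 = 5 − 4 = 1, and the invariant factors of ∂_1 are all 1, so H_0 ≅ Z.
  H_1: rank ker ∂_1 − rank ∂_2 = (6 − 4) − 0 = 2, and there is no ∂_2, so H_1 ≅ Z^2.

As a check, the Euler characteristic is 5 − 6 = -1, which agrees with 1 − 2 = -1.
(K is a triangulation of a wedge of 2 circles.)

H_0 = Z,  H_1 = Z^2.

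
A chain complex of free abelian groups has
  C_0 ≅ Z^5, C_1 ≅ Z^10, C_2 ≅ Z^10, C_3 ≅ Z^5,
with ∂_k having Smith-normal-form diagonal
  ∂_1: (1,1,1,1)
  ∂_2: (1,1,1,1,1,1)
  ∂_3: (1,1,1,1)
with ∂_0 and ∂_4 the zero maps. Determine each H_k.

H_0 = Z,  H_1 = 0,  H_2 = 0,  H_3 = Z.

H_0: b_0 = 5 − 0 − 4 = 1; torsion from ∂_1 factors > 1: none. So H_0 = Z.
H_1: b_1 = 10 − 4 − 6 = 0; torsion from ∂_2 factors > 1: none. So H_1 = 0.
H_2: b_2 = 10 − 6 − 4 = 0; torsion from ∂_3 factors > 1: none. So H_2 = 0.
H_3: b_3 = 5 − 4 − 0 = 1; torsion from ∂_4 factors > 1: none. So H_3 = Z.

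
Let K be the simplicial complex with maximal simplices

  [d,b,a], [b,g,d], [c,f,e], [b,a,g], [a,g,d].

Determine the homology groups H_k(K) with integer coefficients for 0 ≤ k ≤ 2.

H_0 ≅ Z^2,  H_1 = 0,  H_2 ≅ Z.

Order the vertices as a < b < c < d < e < f < g. Listing each simplex with vertices in this order, K has dimension 2 with simplices:

  0-simplices (7): a, b, c, d, e, f, g
  1-simplices (9): ab, ad, ag, bd, bg, ce, cf, dg, ef
  2-simplices (5): abd, abg, adg, bdg, cef

Hence C_0 ≅ Z^7, C_1 ≅ Z^9, C_2 ≅ Z^5.

∂_1: C_1 → C_0 sends each edge [p,q] (with p < q) to q − p. For instance
  ∂bg = g − b.
The 7×9 boundary matrix has rank 5 and Smith normal form diag(1,1,1,1,1).

The boundary map ∂_2: C_2 → C_1 maps a triangle to the signed sum of its edges. For instance
  ∂bdg = dg − bg + bd,
  ∂abg = bg − ag + ab.
The resulting 9×5 matrix has rank 4, and its Smith normal form has invariant factors (1,1,1,1).

Now H_k = ker ∂_k / im ∂_{k+1}, so:

  H_0: rank C_0 − rank ∂_1 = 7 − 5 = 2, and the invariant factors of ∂_1 are all 1, so H_0 ≅ Z^2.
  H_1: rank ker ∂_1 − rank ∂_2 = (9 − 5) − 4 = 0, and the invariant factors of ∂_2 are all 1, so H_1 ≅ 0.
  H_2: rank ker ∂_2 − rank ∂_3 = (5 − 4) − 0 = 1, and there is no ∂_3, so H_2 ≅ Z.

(K is a triangulation of the disjoint union of the 2-simplex and the 2-sphere S^2.)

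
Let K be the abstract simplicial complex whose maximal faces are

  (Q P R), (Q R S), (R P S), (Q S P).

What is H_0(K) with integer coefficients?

H_0 = Z.

Fix the vertex order P < Q < R < S and write every simplex with vertices in increasing order. Then dim K = 2 and the simplices of K are:

  0-simplices (4): P, Q, R, S
  1-simplices (6): PQ, PR, PS, QR, QS, RS
  2-simplices (4): PQR, PQS, PRS, QRS

giving chain groups C_0 ≅ Z^4, C_1 ≅ Z^6, C_2 ≅ Z^4.

Boundary ∂_1: C_1 → C_0 sends each edge [p,q] (with p < q) to q − p. For instance
  ∂PR = R − P.
The 4×6 boundary matrix has rank 3 and Smith normal form diag(1,1,1).

∂_2: C_2 → C_1 sends each 2-simplex [p,q,r] to [q,r] − [p,r] + [p,q]. For instance
  ∂QRS = RS − QS + QR,
  ∂PQS = QS − PS + PQ.
As a 6×4 matrix over Z this has rank 3, with invariant factors (1,1,1).

Computing H_k = (kernel of ∂_k) / (image of ∂_{k+1}):

  H_0: rank C_0 − rank ∂_1 = 4 − 3 = 1, and the invariant factors of ∂_1 are all 1, so H_0 = Z.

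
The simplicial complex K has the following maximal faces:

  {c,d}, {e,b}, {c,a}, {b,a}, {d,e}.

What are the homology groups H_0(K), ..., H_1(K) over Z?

H_0 ≅ Z,  H_1 ≅ Z.

Take the total order a < b < c < d < e on the vertex set. Then K (dimension 1) consists of the simplices:

  0-simplices (5): a, b, c, d, e
  1-simplices (5): ab, ac, be, cd, de

so the chain groups are C_0 ≅ Z^5, C_1 ≅ Z^5.

The boundary map ∂_1: C_1 → C_0 sends each edge [p,q] (with p < q) to q − p. For instance
  ∂ac = c − a.
As a 5×5 matrix over Z this has rank 4, with invariant factors (1,1,1,1).

From H_k ≅ ker(∂_k) / im(∂_{k+1}) we obtain:

  H_0: rank C_0 − rank ∂_1 = 5 − 4 = 1, and the invariant factors of ∂_1 are all 1, so H_0 = Z.
  H_1: rank ker ∂_1 − rank ∂_2 = (5 − 4) − 0 = 1, and there is no ∂_2, so H_1 = Z.

As a check, the Euler characteristic is 5 − 5 = 0, which agrees with 1 − 1 = 0.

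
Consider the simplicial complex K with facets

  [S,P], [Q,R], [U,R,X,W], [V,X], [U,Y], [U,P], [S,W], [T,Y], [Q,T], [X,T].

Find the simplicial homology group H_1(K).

We work with the vertex ordering P < Q < R < S < T < U < V < W < X < Y. The simplices of K, each written with vertices in increasing order, are:

  0-simplices (10): P, Q, R, S, T, U, V, W, X, Y
  1-simplices (15): PS, PU, QR, QT, RU, RW, RX, SW, TX, TY, UW, UX, UY, VX, WX
  2-simplices (4): RUW, RUX, RWX, UWX
  3-simplices (1): RUWX

Hence C_0 ≅ Z^10, C_1 ≅ Z^15, C_2 ≅ Z^4, C_3 ≅ Z^1.

∂_1: C_1 → C_0 sends each edge [p,q] (with p < q) to q − p. For instance
  ∂TX = X − T.
The 10×15 boundary matrix has rank 9 and Smith normal form diag(1,1,1,1,1,1,1,1,1).

The boundary map ∂_2: C_2 → C_1 sends each 2-simplex [p,q,r] to [q,r] − [p,r] + [p,q]. For instance
  ∂RWX = WX − RX + RW,
  ∂RUX = UX − RX + RU.
The resulting 15×4 matrix has rank 3, and its Smith normal form has invariant factors (1,1,1).

Boundary ∂_3: C_3 → C_2 sends each 3-simplex σ to the alternating sum Σ_i (−1)^i (σ with its i-th vertex removed). For instance
  ∂RUWX = UWX − RWX + RUX − RUW.
The 4×1 boundary matrix has rank 1 and Smith normal form diag(1).

Reading off H_k = ker ∂_k / im ∂_{k+1}:

  H_1: rank ker ∂_1 − rank ∂_2 = (15 − 9) − 3 = 3, and the invariant factors of ∂_2 are all 1, so H_1 = Z^3.

H_1 = Z^3.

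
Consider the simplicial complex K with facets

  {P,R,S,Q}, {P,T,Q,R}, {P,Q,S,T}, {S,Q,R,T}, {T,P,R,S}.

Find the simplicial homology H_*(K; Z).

H_0 = Z,  H_1 = 0,  H_2 = 0,  H_3 = Z.

We work with the vertex ordering P < Q < R < S < T. The simplices of K, each written with vertices in increasing order, are:

  0-simplices (5): P, Q, R, S, T
  1-simplices (10): PQ, PR, PS, PT, QR, QS, QT, RS, RT, ST
  2-simplices (10): PQR, PQS, PQT, PRS, PRT, PST, QRS, QRT, QST, RST
  3-simplices (5): PQRS, PQRT, PQST, PRST, QRST

giving chain groups C_0 ≅ Z^5, C_1 ≅ Z^10, C_2 ≅ Z^10, C_3 ≅ Z^5.

∂_1: C_1 → C_0 sends each edge [p,q] (with p < q) to q − p. For instance
  ∂QS = S − Q.
This gives a 5×10 integer matrix of rank 4; reducing to Smith normal form yields diagonal entries (1,1,1,1).

Boundary ∂_2: C_2 → C_1 sends each 2-simplex [p,q,r] to [q,r] − [p,r] + [p,q]. For instance
  ∂QST = ST − QT + QS,
  ∂PRS = RS − PS + PR.
This gives a 10×10 integer matrix of rank 6; reducing to Smith normal form yields diagonal entries (1,1,1,1,1,1).

The boundary map ∂_3: C_3 → C_2 sends each 3-simplex σ to the alternating sum Σ_i (−1)^i (σ with its i-th vertex removed). For instance
  ∂PQST = QST − PST + PQT − PQS,
  ∂PQRS = QRS − PRS + PQS − PQR.
As a 10×5 matrix over Z this has rank 4, with invariant factors (1,1,1,1).

Now H_k = ker ∂_k / im ∂_{k+1}, so:

  H_0: rank C_0 − rank ∂_1 = 5 − 4 = 1, and the invariant factors of ∂_1 are all 1, so H_0 ≅ Z.
  H_1: rank ker ∂_1 − rank ∂_2 = (10 − 4) − 6 = 0, and the invariant factors of ∂_2 are all 1, so H_1 ≅ 0.
  H_2: rank ker ∂_2 − rank ∂_3 = (10 − 6) − 4 = 0, and the invariant factors of ∂_3 are all 1, so H_2 ≅ 0.
  H_3: rank ker ∂_3 − rank ∂_4 = (5 − 4) − 0 = 1, and there is no ∂_4, so H_3 ≅ Z.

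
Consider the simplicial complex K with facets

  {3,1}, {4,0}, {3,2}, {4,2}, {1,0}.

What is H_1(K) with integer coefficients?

H_1 = Z.

K has 5 vertices, 5 edges.
rank ∂_1 = 4, rank ∂_2 = 0 ⇒ b_1 = 5 − 4 − 0 = 1. So H_1 = Z.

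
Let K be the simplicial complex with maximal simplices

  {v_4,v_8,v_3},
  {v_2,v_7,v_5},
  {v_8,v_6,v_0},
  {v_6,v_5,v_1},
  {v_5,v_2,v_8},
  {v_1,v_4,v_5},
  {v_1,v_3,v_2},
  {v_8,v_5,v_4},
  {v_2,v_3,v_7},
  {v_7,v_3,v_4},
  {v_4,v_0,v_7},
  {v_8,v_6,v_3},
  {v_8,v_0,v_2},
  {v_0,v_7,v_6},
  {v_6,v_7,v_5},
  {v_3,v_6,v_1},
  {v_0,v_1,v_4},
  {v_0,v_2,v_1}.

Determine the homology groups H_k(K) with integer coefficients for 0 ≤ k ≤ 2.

Fix the vertex order v_0 < v_1 < v_2 < v_3 < v_4 < v_5 < v_6 < v_7 < v_8 and write every simplex with vertices in increasing order. Then dim K = 2 and the simplices of K are:

  0-simplices (9): [v_0], [v_1], [v_2], [v_3], [v_4], [v_5], [v_6], [v_7], [v_8]
  1-simplices (27): (27 of them)
  2-simplices (18): (18 of them)

so the chain groups are C_0 ≅ Z^9, C_1 ≅ Z^27, C_2 ≅ Z^18.

∂_1: C_1 → C_0 is given by ∂[p,q] = [q] − [p]. For instance
  ∂[v_1,v_2] = [v_2] − [v_1].
The resulting 9×27 matrix has rank 8, and its Smith normal form has invariant factors (1,1,1,1,1,1,1,1).

The boundary map ∂_2: C_2 → C_1 acts by ∂[p,q,r] = [q,r] − [p,r] + [p,q]. For instance
  ∂[v_3,v_4,v_7] = [v_4,v_7] − [v_3,v_7] + [v_3,v_4],
  ∂[v_0,v_1,v_4] = [v_1,v_4] − [v_0,v_4] + [v_0,v_1].
The 27×18 boundary matrix has rank 17 and Smith normal form diag(1,1,1,1,1,1,1,1,1,1,1,1,1,1,1,1,1).

Computing H_k = (kernel of ∂_k) / (image of ∂_{k+1}):

  H_0: rank C_0 − rank ∂_1 = 9 − 8 = 1, and the invariant factors of ∂_1 are all 1, so H_0 = Z.
  H_1: rank ker ∂_1 − rank ∂_2 = (27 − 8) − 17 = 2, and the invariant factors of ∂_2 are all 1, so H_1 = Z^2.
  H_2: rank ker ∂_2 − rank ∂_3 = (18 − 17) − 0 = 1, and there is no ∂_3, so H_2 = Z.

H_0 ≅ Z,  H_1 ≅ Z^2,  H_2 ≅ Z.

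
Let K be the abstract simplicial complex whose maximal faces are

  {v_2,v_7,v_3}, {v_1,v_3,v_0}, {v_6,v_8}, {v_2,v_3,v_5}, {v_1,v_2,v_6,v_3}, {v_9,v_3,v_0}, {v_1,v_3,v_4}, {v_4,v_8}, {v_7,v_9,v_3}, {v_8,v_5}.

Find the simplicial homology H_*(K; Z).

We work with the vertex ordering v_0 < v_1 < v_2 < v_3 < v_4 < v_5 < v_6 < v_7 < v_8 < v_9. The simplices of K, each written with vertices in increasing order, are:

  0-simplices (10): [v_0], [v_1], [v_2], [v_3], [v_4], [v_5], [v_6], [v_7], [v_8], [v_9]
  1-simplices (20): (20 of them)
  2-simplices (10): [v_0,v_1,v_3], [v_0,v_3,v_9], [v_1,v_2,v_3], [v_1,v_2,v_6], [v_1,v_3,v_4], [v_1,v_3,v_6], [v_2,v_3,v_5], [v_2,v_3,v_6], [v_2,v_3,v_7], [v_3,v_7,v_9]
  3-simplices (1): [v_1,v_2,v_3,v_6]

giving chain groups C_0 ≅ Z^10, C_1 ≅ Z^20, C_2 ≅ Z^10, C_3 ≅ Z^1.

Boundary ∂_1: C_1 → C_0 is given by ∂[p,q] = [q] − [p]. For instance
  ∂[v_2,v_7] = [v_7] − [v_2].
The 10×20 boundary matrix has rank 9 and Smith normal form diag(1,1,1,1,1,1,1,1,1).

∂_2: C_2 → C_1 maps a triangle to the signed sum of its edges. For instance
  ∂[v_2,v_3,v_5] = [v_3,v_5] − [v_2,v_5] + [v_2,v_3],
  ∂[v_0,v_1,v_3] = [v_1,v_3] − [v_0,v_3] + [v_0,v_1].
The 20×10 boundary matrix has rank 9 and Smith normal form diag(1,1,1,1,1,1,1,1,1).

Boundary ∂_3: C_3 → C_2 sends each 3-simplex σ to the alternating sum Σ_i (−1)^i (σ with its i-th vertex removed). For instance
  ∂[v_1,v_2,v_3,v_6] = [v_2,v_3,v_6] − [v_1,v_3,v_6] + [v_1,v_2,v_6] − [v_1,v_2,v_3].
This gives a 10×1 integer matrix of rank 1; reducing to Smith normal form yields diagonal entries (1).

Reading off H_k = ker ∂_k / im ∂_{k+1}:

  H_0: rank C_0 − rank ∂_1 = 10 − 9 = 1, and the invariant factors of ∂_1 are all 1, so H_0 ≅ Z.
  H_1: rank ker ∂_1 − rank ∂_2 = (20 − 9) − 9 = 2, and the invariant factors of ∂_2 are all 1, so H_1 ≅ Z^2.
  H_2: rank ker ∂_2 − rank ∂_3 = (10 − 9) − 1 = 0, and the invariant factors of ∂_3 are all 1, so H_2 ≅ 0.
  H_3: rank ker ∂_3 − rank ∂_4 = (1 − 1) − 0 = 0, and there is no ∂_4, so H_3 ≅ 0.

As a check, the Euler characteristic is 10 − 20 + 10 − 1 = -1, which agrees with 1 − 2 + 0 − 0 = -1.

H_0 = Z,  H_1 = Z^2,  H_2 = 0,  H_3 = 0.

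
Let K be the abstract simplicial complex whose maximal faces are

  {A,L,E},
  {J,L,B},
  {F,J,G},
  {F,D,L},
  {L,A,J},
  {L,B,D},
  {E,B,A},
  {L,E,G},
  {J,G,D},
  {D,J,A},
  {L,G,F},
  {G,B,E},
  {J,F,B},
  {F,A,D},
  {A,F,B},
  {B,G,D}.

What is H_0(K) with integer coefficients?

Order the vertices as A < B < D < E < F < G < J < L. Listing each simplex with vertices in this order, K has dimension 2 with simplices:

  0-simplices (8): A, B, D, E, F, G, J, L
  1-simplices (24): AB, AD, AE, AF, AJ, AL, BD, BE, BF, BG, BJ, BL, DF, DG, DJ, DL, EG, EL, FG, FJ, FL, GJ, GL, JL
  2-simplices (16): ABE, ABF, ADF, ADJ, AEL, AJL, BDG, BDL, BEG, BFJ, BJL, DFL, DGJ, EGL, FGJ, FGL

so the chain groups are C_0 ≅ Z^8, C_1 ≅ Z^24, C_2 ≅ Z^16.

Boundary ∂_1: C_1 → C_0 is given by ∂[p,q] = [q] − [p]. For instance
  ∂AB = B − A.
The resulting 8×24 matrix has rank 7, and its Smith normal form has invariant factors (1,1,1,1,1,1,1).

∂_2: C_2 → C_1 sends each 2-simplex [p,q,r] to [q,r] − [p,r] + [p,q]. For instance
  ∂AJL = JL − AL + AJ,
  ∂BFJ = FJ − BJ + BF.
The resulting 24×16 matrix has rank 15, and its Smith normal form has invariant factors (1,1,1,1,1,1,1,1,1,1,1,1,1,1,1).

Reading off H_k = ker ∂_k / im ∂_{k+1}:

  H_0: rank C_0 − rank ∂_1 = 8 − 7 = 1, and the invariant factors of ∂_1 are all 1, so H_0 ≅ Z.

H_0 ≅ Z.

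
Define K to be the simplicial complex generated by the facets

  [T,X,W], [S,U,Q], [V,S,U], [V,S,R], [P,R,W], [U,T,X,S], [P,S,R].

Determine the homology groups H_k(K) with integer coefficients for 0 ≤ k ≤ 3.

H_0 ≅ Z,  H_1 ≅ Z,  H_2 = 0,  H_3 = 0.

Take the total order P < Q < R < S < T < U < V < W < X on the vertex set. Then K (dimension 3) consists of the simplices:

  0-simplices (9): P, Q, R, S, T, U, V, W, X
  1-simplices (18): PR, PS, PW, QS, QU, RS, RV, RW, ST, SU, SV, SX, TU, TW, TX, UV, UX, WX
  2-simplices (10): PRS, PRW, QSU, RSV, STU, STX, SUV, SUX, TUX, TWX
  3-simplices (1): STUX

Hence C_0 ≅ Z^9, C_1 ≅ Z^18, C_2 ≅ Z^10, C_3 ≅ Z^1.

∂_1: C_1 → C_0 is given by ∂[p,q] = [q] − [p].
This gives a 9×18 integer matrix of rank 8; reducing to Smith normal form yields diagonal entries (1,1,1,1,1,1,1,1).

Boundary ∂_2: C_2 → C_1 sends each 2-simplex [p,q,r] to [q,r] − [p,r] + [p,q]. For instance
  ∂SUV = UV − SV + SU,
  ∂PRW = RW − PW + PR.
The resulting 18×10 matrix has rank 9, and its Smith normal form has invariant factors (1,1,1,1,1,1,1,1,1).

The boundary map ∂_3: C_3 → C_2 sends each 3-simplex σ to the alternating sum Σ_i (−1)^i (σ with its i-th vertex removed). For instance
  ∂STUX = TUX − SUX + STX − STU.
As a 10×1 matrix over Z this has rank 1, with invariant factors (1).

Now H_k = ker ∂_k / im ∂_{k+1}, so:

  H_0: rank C_0 − rank ∂_1 = 9 − 8 = 1, and the invariant factors of ∂_1 are all 1, so H_0 = Z.
  H_1: rank ker ∂_1 − rank ∂_2 = (18 − 8) − 9 = 1, and the invariant factors of ∂_2 are all 1, so H_1 = Z.
  H_2: rank ker ∂_2 − rank ∂_3 = (10 − 9) − 1 = 0, and the invariant factors of ∂_3 are all 1, so H_2 = 0.
  H_3: rank ker ∂_3 − rank ∂_4 = (1 − 1) − 0 = 0, and there is no ∂_4, so H_3 = 0.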